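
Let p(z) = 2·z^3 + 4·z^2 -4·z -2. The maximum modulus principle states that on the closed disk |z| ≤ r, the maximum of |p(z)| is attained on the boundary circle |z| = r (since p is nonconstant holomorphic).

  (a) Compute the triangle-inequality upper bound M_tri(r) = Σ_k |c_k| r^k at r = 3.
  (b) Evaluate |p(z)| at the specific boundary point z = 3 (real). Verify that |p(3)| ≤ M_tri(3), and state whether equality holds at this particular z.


Coefficients: c_0 = -2, c_1 = -4, c_2 = 4, c_3 = 2. Radius r = 3.
Part (a). Triangle bound: M_tri(r) = Σ_k |c_k| r^k
  = |-2|·3^0 + |-4|·3^1 + |4|·3^2 + |2|·3^3
  = 2 + 12 + 36 + 54 = 104.
This bounds M(r) := max_{|z|=r} |p(z)| from above; equality holds iff all terms c_k z^k can be made to align in phase at a single z on |z|=r.
Part (b). At z = 3 (real, on the circle |z| = r):
  p(3) = (-2)·3^0 + (-4)·3^1 + (4)·3^2 + (2)·3^3 = 76.
  |p(3)| = 76.
Check: |p(3)| = 76 ≤ 104 = M_tri(3). ✓ Equality does not hold at z = 3 (the coefficients have mixed signs, so the terms do not all align in phase there).

M_tri(3) = 104; |p(3)| = 76; equality at z=3: no.


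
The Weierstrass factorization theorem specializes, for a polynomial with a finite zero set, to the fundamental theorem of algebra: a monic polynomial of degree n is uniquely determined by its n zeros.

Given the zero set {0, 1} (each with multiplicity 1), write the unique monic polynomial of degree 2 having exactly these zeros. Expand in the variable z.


The polynomial is p(z) = ∏_{α ∈ S} (z − α), where S = {0, 1}.
Expanding the product yields: p(z) = z^2 -z.
The resulting polynomial has degree 2 and real coefficients as required.

p(z) = z^2 -z.


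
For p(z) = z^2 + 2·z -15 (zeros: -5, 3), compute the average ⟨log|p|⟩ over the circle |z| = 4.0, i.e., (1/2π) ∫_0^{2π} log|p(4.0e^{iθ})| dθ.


Zeros: -5, 3; r = 4.0.
Inside |z| < r: 3. Outside (|z| ≥ r): -5.
p(0) = -15, so log|p(0)| = log(15) = 2.7081.
Apply Jensen: I(r) = log|p(0)| + Σ_k log(r/|z_k|), summed over zeros inside |z| < r.
  log(r/|z_k|) for z_k = 3: log(4.0/3) = 0.2877
  Outside zeros (-5) contribute nothing to the Jensen sum.
Sum over inside zeros: 0.2877.
I(r) = log|p(0)| + (inside sum) = 2.7081 + 0.2877 = 2.9957.
Note: since some zeros are outside |z| ≤ r, the simplified n·log(r) form does NOT apply — only the inside zeros contribute.

I(r) ≈ 2.9957.


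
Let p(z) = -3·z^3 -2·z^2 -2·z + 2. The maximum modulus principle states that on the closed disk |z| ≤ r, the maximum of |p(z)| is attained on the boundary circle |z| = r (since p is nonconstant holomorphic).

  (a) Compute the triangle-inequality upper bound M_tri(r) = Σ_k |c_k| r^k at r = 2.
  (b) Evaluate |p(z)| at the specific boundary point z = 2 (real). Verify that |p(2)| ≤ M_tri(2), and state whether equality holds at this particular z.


Coefficients: c_0 = 2, c_1 = -2, c_2 = -2, c_3 = -3. Radius r = 2.
Part (a). Triangle bound: M_tri(r) = Σ_k |c_k| r^k
  = |2|·2^0 + |-2|·2^1 + |-2|·2^2 + |-3|·2^3
  = 2 + 4 + 8 + 24 = 38.
This bounds M(r) := max_{|z|=r} |p(z)| from above; equality holds iff all terms c_k z^k can be made to align in phase at a single z on |z|=r.
Part (b). At z = 2 (real, on the circle |z| = r):
  p(2) = (2)·2^0 + (-2)·2^1 + (-2)·2^2 + (-3)·2^3 = -34.
  |p(2)| = 34.
Check: |p(2)| = 34 ≤ 38 = M_tri(2). ✓ Equality does not hold at z = 2 (the coefficients have mixed signs, so the terms do not all align in phase there).

M_tri(2) = 38; |p(2)| = 34; equality at z=2: no.


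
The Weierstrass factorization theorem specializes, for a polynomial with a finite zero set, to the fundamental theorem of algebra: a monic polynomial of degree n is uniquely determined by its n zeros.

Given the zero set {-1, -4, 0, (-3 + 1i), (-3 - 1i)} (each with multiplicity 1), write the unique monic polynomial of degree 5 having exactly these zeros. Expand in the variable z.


The polynomial is p(z) = ∏_{α ∈ S} (z − α), where S = {-1, -4, 0, (-3 + 1i), (-3 - 1i)}.
Expanding the product yields: p(z) = z^5 + 11·z^4 + 44·z^3 + 74·z^2 + 40·z.
Note conjugate pairs combine to real quadratics: (z − (-3+1i))(z − (-3−1i)) = z² + 6z + 10.
The resulting polynomial has degree 5 and real coefficients as required.

p(z) = z^5 + 11·z^4 + 44·z^3 + 74·z^2 + 40·z.


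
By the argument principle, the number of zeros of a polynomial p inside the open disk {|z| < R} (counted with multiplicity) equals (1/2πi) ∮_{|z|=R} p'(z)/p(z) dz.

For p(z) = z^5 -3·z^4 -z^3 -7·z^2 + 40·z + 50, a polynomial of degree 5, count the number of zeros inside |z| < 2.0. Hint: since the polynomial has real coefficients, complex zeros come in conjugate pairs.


The zeros of p are: -1, (3 + 1i), (3 - 1i), (-1 + 2i), (-1 - 2i).
Their magnitudes are: 1, 3.162, 3.162, 2.236, 2.236.
Zeros with |z| < R = 2.0: -1.
Count = 1.
By the argument principle, (1/2πi) ∮_{|z|=R} p'(z)/p(z) dz equals exactly this count.

Number of zeros inside |z| < 2.0: 1.


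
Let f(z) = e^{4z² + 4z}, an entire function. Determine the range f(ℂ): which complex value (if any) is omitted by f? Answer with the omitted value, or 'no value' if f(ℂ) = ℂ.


Little Picard bounds the complement of f(ℂ) to at most one point.
The exponent g(z) = 4z² + 4z is a nonconstant polynomial, hence surjective onto ℂ. So e^{g(z)} takes every value in {e^w : w ∈ ℂ} = ℂ ∖ {0}. Adding 0 shifts the range to ℂ ∖ {0}. f omits exactly 0.

Omitted value: 0.


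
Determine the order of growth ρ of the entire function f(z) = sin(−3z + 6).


sin(w) is a linear combination of e^{iw} and e^{−iw} (or e^w, e^{−w} in the hyperbolic case), so |sin(w)| ≤ e^{|w|}. With w = −3z + 6, |w| ≤ 3|z| + 6 = 3r + 6 on |z| = r, giving M(r) ≤ e^{3r + 6}, so ρ ≤ 1. On a suitable ray (z = it for sin/cos; z = t for sinh/cosh, t real → ∞), |sin(−3z + 6)| grows like e^{3|t|}/2, so ρ ≥ 1. Hence ρ = 1.
Therefore ρ = 1.

Order ρ = 1.


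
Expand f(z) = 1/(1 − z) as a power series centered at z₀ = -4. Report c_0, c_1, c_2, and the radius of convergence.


Let w = z − z₀, so z = z₀ + w.
Then 1 − z = 1 − (z₀ + w) = (1 − z₀) − w = 5 − w.
f(z) = 1/(5 − w) = (1/(5)) · 1/(1 − w/(5)) = Σ_{n≥0} w^n / (5)^(n+1).
So c_n = 1/(5)^(n+1):
  c_0 = 1/(5)^1 = 1/5.
  c_1 = 1/(5)^2 = 1/25.
  c_2 = 1/(5)^3 = 1/125.
The series is valid for |w/d| < 1, i.e. |z − z₀| < |d|.
Radius of convergence: R = |1 − z₀| = |5| = 5 (distance from z₀ to the singularity z = 1).

c_0 = 1/5, c_1 = 1/25, c_2 = 1/125; R = 5.


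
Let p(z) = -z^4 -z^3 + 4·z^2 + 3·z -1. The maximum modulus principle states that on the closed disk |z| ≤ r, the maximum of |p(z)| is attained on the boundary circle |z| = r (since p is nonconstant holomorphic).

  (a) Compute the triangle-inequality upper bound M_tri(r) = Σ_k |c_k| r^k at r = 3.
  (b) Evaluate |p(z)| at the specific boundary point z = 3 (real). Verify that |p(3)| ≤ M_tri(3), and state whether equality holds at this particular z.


Coefficients: c_0 = -1, c_1 = 3, c_2 = 4, c_3 = -1, c_4 = -1. Radius r = 3.
Part (a). Triangle bound: M_tri(r) = Σ_k |c_k| r^k
  = |-1|·3^0 + |3|·3^1 + |4|·3^2 + |-1|·3^3 + |-1|·3^4
  = 1 + 9 + 36 + 27 + 81 = 154.
This bounds M(r) := max_{|z|=r} |p(z)| from above; equality holds iff all terms c_k z^k can be made to align in phase at a single z on |z|=r.
Part (b). At z = 3 (real, on the circle |z| = r):
  p(3) = (-1)·3^0 + (3)·3^1 + (4)·3^2 + (-1)·3^3 + (-1)·3^4 = -64.
  |p(3)| = 64.
Check: |p(3)| = 64 ≤ 154 = M_tri(3). ✓ Equality does not hold at z = 3 (the coefficients have mixed signs, so the terms do not all align in phase there).

M_tri(3) = 154; |p(3)| = 64; equality at z=3: no.


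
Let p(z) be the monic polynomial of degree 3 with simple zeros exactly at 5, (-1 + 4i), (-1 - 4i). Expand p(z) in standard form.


The polynomial is p(z) = ∏_{α ∈ S} (z − α), where S = {5, (-1 + 4i), (-1 - 4i)}.
Expanding the product yields: p(z) = z^3 -3·z^2 + 7·z -85.
Note conjugate pairs combine to real quadratics: (z − (-1+4i))(z − (-1−4i)) = z² + 2z + 17.
The resulting polynomial has degree 3 and real coefficients as required.

p(z) = z^3 -3·z^2 + 7·z -85.


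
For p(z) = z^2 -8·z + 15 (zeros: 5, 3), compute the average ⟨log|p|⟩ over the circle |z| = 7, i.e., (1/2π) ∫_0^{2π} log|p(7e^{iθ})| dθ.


Zeros: 3, 5; r = 7.
Inside |z| < r: 3, 5. Outside (|z| ≥ r): ∅.
p(0) = 15, so log|p(0)| = log(15) = 2.7081.
Apply Jensen: I(r) = log|p(0)| + Σ_k log(r/|z_k|), summed over zeros inside |z| < r.
  log(r/|z_k|) for z_k = 5: log(7/5) = 0.3365
  log(r/|z_k|) for z_k = 3: log(7/3) = 0.8473
Sum over inside zeros: 1.1838.
I(r) = log|p(0)| + (inside sum) = 2.7081 + 1.1838 = 3.8918.
Closed form (all zeros inside, monic): I(r) = n·log(r) = 2·log(7) = 3.8918. ✓

I(r) ≈ 3.8918.


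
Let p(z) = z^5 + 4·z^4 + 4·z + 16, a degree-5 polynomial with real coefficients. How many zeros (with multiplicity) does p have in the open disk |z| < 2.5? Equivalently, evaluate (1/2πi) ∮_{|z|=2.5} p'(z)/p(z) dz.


The zeros of p are: (1 + 1i), (1 - 1i), -4, (-1 + 1i), (-1 - 1i).
Their magnitudes are: 1.414, 1.414, 4, 1.414, 1.414.
Zeros with |z| < R = 2.5: (1 + 1i), (1 - 1i), (-1 + 1i), (-1 - 1i).
Count = 4.
By the argument principle, (1/2πi) ∮_{|z|=R} p'(z)/p(z) dz equals exactly this count.

Number of zeros inside |z| < 2.5: 4.


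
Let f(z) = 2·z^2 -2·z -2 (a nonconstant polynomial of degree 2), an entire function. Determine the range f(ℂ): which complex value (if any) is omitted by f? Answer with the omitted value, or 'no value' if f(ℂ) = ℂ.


Little Picard bounds the complement of f(ℂ) to at most one point.
For every w ∈ ℂ, the equation p(z) − w = 0 is a nonconstant polynomial in z and hence has at least one root by the fundamental theorem of algebra. So p is surjective onto ℂ, omitting no value.

Omitted value: no value.


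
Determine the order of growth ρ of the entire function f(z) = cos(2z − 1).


cos(w) is a linear combination of e^{iw} and e^{−iw} (or e^w, e^{−w} in the hyperbolic case), so |cos(w)| ≤ e^{|w|}. With w = 2z − 1, |w| ≤ 2|z| + 1 = 2r + 1 on |z| = r, giving M(r) ≤ e^{2r + 1}, so ρ ≤ 1. On a suitable ray (z = it for sin/cos; z = t for sinh/cosh, t real → ∞), |cos(2z − 1)| grows like e^{2|t|}/2, so ρ ≥ 1. Hence ρ = 1.
Therefore ρ = 1.

Order ρ = 1.


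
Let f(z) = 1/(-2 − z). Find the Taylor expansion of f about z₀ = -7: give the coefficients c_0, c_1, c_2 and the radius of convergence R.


Let w = z − z₀, so z = z₀ + w.
Then -2 − z = -2 − (z₀ + w) = (-2 − z₀) − w = 5 − w.
f(z) = 1/(5 − w) = (1/(5)) · 1/(1 − w/(5)) = Σ_{n≥0} w^n / (5)^(n+1).
So c_n = 1/(5)^(n+1):
  c_0 = 1/(5)^1 = 1/5.
  c_1 = 1/(5)^2 = 1/25.
  c_2 = 1/(5)^3 = 1/125.
The series is valid for |w/d| < 1, i.e. |z − z₀| < |d|.
Radius of convergence: R = |-2 − z₀| = |5| = 5 (distance from z₀ to the singularity z = -2).

c_0 = 1/5, c_1 = 1/25, c_2 = 1/125; R = 5.


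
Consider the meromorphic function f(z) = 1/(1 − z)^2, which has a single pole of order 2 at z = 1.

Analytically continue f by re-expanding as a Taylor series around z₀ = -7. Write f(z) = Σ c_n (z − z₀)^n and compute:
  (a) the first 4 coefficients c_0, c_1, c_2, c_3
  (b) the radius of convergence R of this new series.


Let w = z − z₀, so z = z₀ + w.
Then 1 − z = 1 − (z₀ + w) = (1 − z₀) − w = 8 − w.
f(z) = 1/(8 − w)^2 = (1/(8)^2) · (1 − w/(8))^{−2}.
By the binomial series (1−u)^{−2} = Σ_{n≥0} C(n+1, 1) u^n for |u|<1, with u = w/(8):
  c_n = C(n+1, 1) / (8)^(n+2).
  c_0 = 1/(8)^2 = 1/64.
  c_1 = 2/(8)^3 = 1/256.
  c_2 = 3/(8)^4 = 3/4096.
  c_3 = 4/(8)^5 = 1/8192.
The series is valid for |w/d| < 1, i.e. |z − z₀| < |d|.
Radius of convergence: R = |1 − z₀| = |8| = 8 (distance from z₀ to the singularity z = 1).

c_0 = 1/64, c_1 = 1/256, c_2 = 3/4096, c_3 = 1/8192; R = 8.


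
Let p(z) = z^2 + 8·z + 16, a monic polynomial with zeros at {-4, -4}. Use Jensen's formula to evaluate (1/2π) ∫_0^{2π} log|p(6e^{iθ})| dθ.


Zeros: -4, -4; r = 6.
Inside |z| < r: -4, -4. Outside (|z| ≥ r): ∅.
p(0) = 16, so log|p(0)| = log(16) = 2.7726.
Apply Jensen: I(r) = log|p(0)| + Σ_k log(r/|z_k|), summed over zeros inside |z| < r.
  log(r/|z_k|) for z_k = -4: log(6/4) = 0.4055
  log(r/|z_k|) for z_k = -4: log(6/4) = 0.4055
Sum over inside zeros: 0.8109.
I(r) = log|p(0)| + (inside sum) = 2.7726 + 0.8109 = 3.5835.
Closed form (all zeros inside, monic): I(r) = n·log(r) = 2·log(6) = 3.5835. ✓

I(r) ≈ 3.5835.


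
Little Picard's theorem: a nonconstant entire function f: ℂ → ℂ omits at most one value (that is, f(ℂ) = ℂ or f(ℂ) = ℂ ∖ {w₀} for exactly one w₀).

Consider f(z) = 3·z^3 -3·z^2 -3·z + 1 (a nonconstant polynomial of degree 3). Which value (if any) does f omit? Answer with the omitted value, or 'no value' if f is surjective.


Little Picard bounds the complement of f(ℂ) to at most one point.
For every w ∈ ℂ, the equation p(z) − w = 0 is a nonconstant polynomial in z and hence has at least one root by the fundamental theorem of algebra. So p is surjective onto ℂ, omitting no value.

Omitted value: no value.


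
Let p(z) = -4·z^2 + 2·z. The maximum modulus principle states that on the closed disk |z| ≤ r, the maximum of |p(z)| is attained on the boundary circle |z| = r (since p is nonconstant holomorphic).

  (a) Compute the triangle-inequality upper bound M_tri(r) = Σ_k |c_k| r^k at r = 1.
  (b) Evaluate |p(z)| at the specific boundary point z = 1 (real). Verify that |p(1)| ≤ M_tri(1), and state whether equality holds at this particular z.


Coefficients: c_0 = 0, c_1 = 2, c_2 = -4. Radius r = 1.
Part (a). Triangle bound: M_tri(r) = Σ_k |c_k| r^k
  = |0|·1^0 + |2|·1^1 + |-4|·1^2
  = 0 + 2 + 4 = 6.
This bounds M(r) := max_{|z|=r} |p(z)| from above; equality holds iff all terms c_k z^k can be made to align in phase at a single z on |z|=r.
Part (b). At z = 1 (real, on the circle |z| = r):
  p(1) = (0)·1^0 + (2)·1^1 + (-4)·1^2 = -2.
  |p(1)| = 2.
Check: |p(1)| = 2 ≤ 6 = M_tri(1). ✓ Equality does not hold at z = 1 (the coefficients have mixed signs, so the terms do not all align in phase there).

M_tri(1) = 6; |p(1)| = 2; equality at z=1: no.


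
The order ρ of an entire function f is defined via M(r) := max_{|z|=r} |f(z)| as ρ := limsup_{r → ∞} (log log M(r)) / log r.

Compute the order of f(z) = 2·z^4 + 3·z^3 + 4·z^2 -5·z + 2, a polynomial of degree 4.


|f(z)| ≤ Σ|c_k|·r^k = O(r^4) as r → ∞. Polynomial growth is O(e^{r^ε}) for every ε > 0 (since r^4/e^{r^ε} → 0), so ρ ≤ ε for all ε > 0, i.e. ρ = 0. Every nonconstant polynomial has order 0.
Therefore ρ = 0.

Order ρ = 0.


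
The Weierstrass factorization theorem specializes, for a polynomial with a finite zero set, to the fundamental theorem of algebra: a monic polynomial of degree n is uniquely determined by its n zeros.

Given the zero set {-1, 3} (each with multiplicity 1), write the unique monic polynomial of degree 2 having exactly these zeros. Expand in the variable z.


The polynomial is p(z) = ∏_{α ∈ S} (z − α), where S = {-1, 3}.
Expanding the product yields: p(z) = z^2 -2·z -3.
The resulting polynomial has degree 2 and real coefficients as required.

p(z) = z^2 -2·z -3.


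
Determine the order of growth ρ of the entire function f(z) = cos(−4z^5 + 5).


Write cos(w) = (e^{iw} ± e^{−iw})/(2 or 2i), so |cos(w)| ≤ e^{|w|}. With w = −4z^5 + 5, |w| ≤ 4r^5 + 5 on |z|=r, giving M(r) ≤ e^{4r^5 + 5} and ρ ≤ 5. For the lower bound, choose z on |z|=r with -4z^5 purely imaginary of modulus 4r^5; then |cos(−4z^5 + 5)| grows like e^{4r^5}/2, so ρ ≥ 5. Hence ρ = 5.
Therefore ρ = 5.

Order ρ = 5.


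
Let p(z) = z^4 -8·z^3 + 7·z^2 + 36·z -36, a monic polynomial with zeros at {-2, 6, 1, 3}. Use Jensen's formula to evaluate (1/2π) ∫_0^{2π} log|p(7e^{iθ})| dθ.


Zeros: -2, 1, 3, 6; r = 7.
Inside |z| < r: -2, 1, 3, 6. Outside (|z| ≥ r): ∅.
p(0) = -36, so log|p(0)| = log(36) = 3.5835.
Apply Jensen: I(r) = log|p(0)| + Σ_k log(r/|z_k|), summed over zeros inside |z| < r.
  log(r/|z_k|) for z_k = -2: log(7/2) = 1.2528
  log(r/|z_k|) for z_k = 6: log(7/6) = 0.1542
  log(r/|z_k|) for z_k = 1: log(7/1) = 1.9459
  log(r/|z_k|) for z_k = 3: log(7/3) = 0.8473
Sum over inside zeros: 4.2001.
I(r) = log|p(0)| + (inside sum) = 3.5835 + 4.2001 = 7.7836.
Closed form (all zeros inside, monic): I(r) = n·log(r) = 4·log(7) = 7.7836. ✓

I(r) ≈ 7.7836.


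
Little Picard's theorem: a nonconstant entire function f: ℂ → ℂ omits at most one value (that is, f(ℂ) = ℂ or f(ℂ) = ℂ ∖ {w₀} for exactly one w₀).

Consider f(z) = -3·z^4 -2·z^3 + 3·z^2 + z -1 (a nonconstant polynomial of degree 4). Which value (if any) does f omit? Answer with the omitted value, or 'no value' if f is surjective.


Little Picard bounds the complement of f(ℂ) to at most one point.
For every w ∈ ℂ, the equation p(z) − w = 0 is a nonconstant polynomial in z and hence has at least one root by the fundamental theorem of algebra. So p is surjective onto ℂ, omitting no value.

Omitted value: no value.


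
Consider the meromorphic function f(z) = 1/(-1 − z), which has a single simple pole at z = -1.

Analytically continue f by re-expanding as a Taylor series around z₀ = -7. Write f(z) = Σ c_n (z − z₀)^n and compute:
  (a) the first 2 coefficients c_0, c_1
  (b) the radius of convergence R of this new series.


Let w = z − z₀, so z = z₀ + w.
Then -1 − z = -1 − (z₀ + w) = (-1 − z₀) − w = 6 − w.
f(z) = 1/(6 − w) = (1/(6)) · 1/(1 − w/(6)) = Σ_{n≥0} w^n / (6)^(n+1).
So c_n = 1/(6)^(n+1):
  c_0 = 1/(6)^1 = 1/6.
  c_1 = 1/(6)^2 = 1/36.
The series is valid for |w/d| < 1, i.e. |z − z₀| < |d|.
Radius of convergence: R = |-1 − z₀| = |6| = 6 (distance from z₀ to the singularity z = -1).

c_0 = 1/6, c_1 = 1/36; R = 6.


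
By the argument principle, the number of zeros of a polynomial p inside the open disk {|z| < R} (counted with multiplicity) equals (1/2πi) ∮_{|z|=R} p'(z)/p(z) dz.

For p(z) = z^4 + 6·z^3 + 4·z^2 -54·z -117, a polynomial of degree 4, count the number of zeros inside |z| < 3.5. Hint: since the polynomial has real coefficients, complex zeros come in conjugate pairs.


The zeros of p are: -3, (-3 + 2i), (-3 - 2i), 3.
Their magnitudes are: 3, 3.606, 3.606, 3.
Zeros with |z| < R = 3.5: -3, 3.
Count = 2.
By the argument principle, (1/2πi) ∮_{|z|=R} p'(z)/p(z) dz equals exactly this count.

Number of zeros inside |z| < 3.5: 2.


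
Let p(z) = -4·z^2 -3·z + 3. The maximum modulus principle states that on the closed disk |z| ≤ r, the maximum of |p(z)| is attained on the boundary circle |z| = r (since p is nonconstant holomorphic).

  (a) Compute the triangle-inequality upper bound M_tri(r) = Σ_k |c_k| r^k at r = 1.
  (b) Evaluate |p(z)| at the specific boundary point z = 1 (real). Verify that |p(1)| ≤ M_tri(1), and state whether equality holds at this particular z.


Coefficients: c_0 = 3, c_1 = -3, c_2 = -4. Radius r = 1.
Part (a). Triangle bound: M_tri(r) = Σ_k |c_k| r^k
  = |3|·1^0 + |-3|·1^1 + |-4|·1^2
  = 3 + 3 + 4 = 10.
This bounds M(r) := max_{|z|=r} |p(z)| from above; equality holds iff all terms c_k z^k can be made to align in phase at a single z on |z|=r.
Part (b). At z = 1 (real, on the circle |z| = r):
  p(1) = (3)·1^0 + (-3)·1^1 + (-4)·1^2 = -4.
  |p(1)| = 4.
Check: |p(1)| = 4 ≤ 10 = M_tri(1). ✓ Equality does not hold at z = 1 (the coefficients have mixed signs, so the terms do not all align in phase there).

M_tri(1) = 10; |p(1)| = 4; equality at z=1: no.


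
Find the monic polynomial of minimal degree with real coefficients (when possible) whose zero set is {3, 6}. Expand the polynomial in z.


The polynomial is p(z) = ∏_{α ∈ S} (z − α), where S = {3, 6}.
Expanding the product yields: p(z) = z^2 -9·z + 18.
The resulting polynomial has degree 2 and real coefficients as required.

p(z) = z^2 -9·z + 18.


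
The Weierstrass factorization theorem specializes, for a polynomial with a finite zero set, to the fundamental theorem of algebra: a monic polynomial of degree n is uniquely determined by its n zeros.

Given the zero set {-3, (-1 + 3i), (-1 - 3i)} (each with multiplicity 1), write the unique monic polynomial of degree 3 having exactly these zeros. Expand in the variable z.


The polynomial is p(z) = ∏_{α ∈ S} (z − α), where S = {-3, (-1 + 3i), (-1 - 3i)}.
Expanding the product yields: p(z) = z^3 + 5·z^2 + 16·z + 30.
Note conjugate pairs combine to real quadratics: (z − (-1+3i))(z − (-1−3i)) = z² + 2z + 10.
The resulting polynomial has degree 3 and real coefficients as required.

p(z) = z^3 + 5·z^2 + 16·z + 30.


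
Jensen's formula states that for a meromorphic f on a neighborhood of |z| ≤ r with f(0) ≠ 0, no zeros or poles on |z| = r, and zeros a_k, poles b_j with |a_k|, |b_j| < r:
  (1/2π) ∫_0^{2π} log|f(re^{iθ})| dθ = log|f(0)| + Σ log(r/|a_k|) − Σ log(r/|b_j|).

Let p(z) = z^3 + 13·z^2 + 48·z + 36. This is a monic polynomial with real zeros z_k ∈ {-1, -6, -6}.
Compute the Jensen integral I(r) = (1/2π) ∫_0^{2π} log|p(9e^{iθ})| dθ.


Zeros: -6, -6, -1; r = 9.
Inside |z| < r: -6, -6, -1. Outside (|z| ≥ r): ∅.
p(0) = 36, so log|p(0)| = log(36) = 3.5835.
Apply Jensen: I(r) = log|p(0)| + Σ_k log(r/|z_k|), summed over zeros inside |z| < r.
  log(r/|z_k|) for z_k = -1: log(9/1) = 2.1972
  log(r/|z_k|) for z_k = -6: log(9/6) = 0.4055
  log(r/|z_k|) for z_k = -6: log(9/6) = 0.4055
Sum over inside zeros: 3.0082.
I(r) = log|p(0)| + (inside sum) = 3.5835 + 3.0082 = 6.5917.
Closed form (all zeros inside, monic): I(r) = n·log(r) = 3·log(9) = 6.5917. ✓

I(r) ≈ 6.5917.


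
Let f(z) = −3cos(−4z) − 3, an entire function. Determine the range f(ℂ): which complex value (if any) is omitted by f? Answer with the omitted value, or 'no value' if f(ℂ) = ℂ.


Little Picard bounds the complement of f(ℂ) to at most one point.
cos is entire and surjective onto ℂ: for every w ∈ ℂ, cos(ζ) = w has a solution ζ ∈ ℂ (e.g., via the complex inverse arccos). With ζ = −4z this gives z = ζ/(-4). Then -3·cos(−4z) takes every value in -3·ℂ = ℂ, and adding -3 is a bijection of ℂ. So f is surjective and omits no value. (Note: only on the real line is cos bounded by [−1, 1].)

Omitted value: no value.


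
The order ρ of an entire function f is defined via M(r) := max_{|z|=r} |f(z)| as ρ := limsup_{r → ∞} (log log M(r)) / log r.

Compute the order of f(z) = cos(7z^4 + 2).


Write cos(w) = (e^{iw} ± e^{−iw})/(2 or 2i), so |cos(w)| ≤ e^{|w|}. With w = 7z^4 + 2, |w| ≤ 7r^4 + 2 on |z|=r, giving M(r) ≤ e^{7r^4 + 2} and ρ ≤ 4. For the lower bound, choose z on |z|=r with 7z^4 purely imaginary of modulus 7r^4; then |cos(7z^4 + 2)| grows like e^{7r^4}/2, so ρ ≥ 4. Hence ρ = 4.
Therefore ρ = 4.

Order ρ = 4.


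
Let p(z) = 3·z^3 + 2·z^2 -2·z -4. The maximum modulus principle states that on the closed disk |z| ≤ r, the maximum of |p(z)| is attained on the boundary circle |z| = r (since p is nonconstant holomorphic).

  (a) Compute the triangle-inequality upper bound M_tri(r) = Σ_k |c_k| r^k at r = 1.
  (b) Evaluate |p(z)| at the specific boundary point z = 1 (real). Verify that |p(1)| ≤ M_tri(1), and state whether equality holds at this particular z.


Coefficients: c_0 = -4, c_1 = -2, c_2 = 2, c_3 = 3. Radius r = 1.
Part (a). Triangle bound: M_tri(r) = Σ_k |c_k| r^k
  = |-4|·1^0 + |-2|·1^1 + |2|·1^2 + |3|·1^3
  = 4 + 2 + 2 + 3 = 11.
This bounds M(r) := max_{|z|=r} |p(z)| from above; equality holds iff all terms c_k z^k can be made to align in phase at a single z on |z|=r.
Part (b). At z = 1 (real, on the circle |z| = r):
  p(1) = (-4)·1^0 + (-2)·1^1 + (2)·1^2 + (3)·1^3 = -1.
  |p(1)| = 1.
Check: |p(1)| = 1 ≤ 11 = M_tri(1). ✓ Equality does not hold at z = 1 (the coefficients have mixed signs, so the terms do not all align in phase there).

M_tri(1) = 11; |p(1)| = 1; equality at z=1: no.


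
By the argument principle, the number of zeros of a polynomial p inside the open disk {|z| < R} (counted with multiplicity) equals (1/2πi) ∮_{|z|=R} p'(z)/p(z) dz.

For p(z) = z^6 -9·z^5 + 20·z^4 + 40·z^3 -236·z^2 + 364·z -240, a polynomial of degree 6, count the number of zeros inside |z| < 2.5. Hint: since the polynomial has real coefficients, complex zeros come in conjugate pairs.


The zeros of p are: 4, (3 + 1i), (3 - 1i), -3, (1 + 1i), (1 - 1i).
Their magnitudes are: 4, 3.162, 3.162, 3, 1.414, 1.414.
Zeros with |z| < R = 2.5: (1 + 1i), (1 - 1i).
Count = 2.
By the argument principle, (1/2πi) ∮_{|z|=R} p'(z)/p(z) dz equals exactly this count.

Number of zeros inside |z| < 2.5: 2.


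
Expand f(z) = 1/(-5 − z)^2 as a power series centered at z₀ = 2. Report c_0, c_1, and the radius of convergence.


Let w = z − z₀, so z = z₀ + w.
Then -5 − z = -5 − (z₀ + w) = (-5 − z₀) − w = -7 − w.
f(z) = 1/(-7 − w)^2 = (1/(-7)^2) · (1 − w/(-7))^{−2}.
By the binomial series (1−u)^{−2} = Σ_{n≥0} C(n+1, 1) u^n for |u|<1, with u = w/(-7):
  c_n = C(n+1, 1) / (-7)^(n+2).
  c_0 = 1/(-7)^2 = 1/49.
  c_1 = 2/(-7)^3 = -2/343.
The series is valid for |w/d| < 1, i.e. |z − z₀| < |d|.
Radius of convergence: R = |-5 − z₀| = |-7| = 7 (distance from z₀ to the singularity z = -5).

c_0 = 1/49, c_1 = -2/343; R = 7.


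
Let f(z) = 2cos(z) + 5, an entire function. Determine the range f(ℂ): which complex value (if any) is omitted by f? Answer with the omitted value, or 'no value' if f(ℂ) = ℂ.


Little Picard bounds the complement of f(ℂ) to at most one point.
cos is entire and surjective onto ℂ: for every w ∈ ℂ, cos(ζ) = w has a solution ζ ∈ ℂ (e.g., via the complex inverse arccos). With ζ = z this gives z = ζ/(1). Then 2·cos(z) takes every value in 2·ℂ = ℂ, and adding 5 is a bijection of ℂ. So f is surjective and omits no value. (Note: only on the real line is cos bounded by [−1, 1].)

Omitted value: no value.


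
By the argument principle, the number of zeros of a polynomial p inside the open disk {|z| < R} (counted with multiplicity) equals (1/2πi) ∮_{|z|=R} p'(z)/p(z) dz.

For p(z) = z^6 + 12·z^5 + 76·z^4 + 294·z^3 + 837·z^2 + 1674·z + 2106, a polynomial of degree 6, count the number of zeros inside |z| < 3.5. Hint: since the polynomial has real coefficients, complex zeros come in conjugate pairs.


The zeros of p are: (0 + 3i), (0 - 3i), (-3 + 2i), (-3 - 2i), (-3 + 3i), (-3 - 3i).
Their magnitudes are: 3, 3, 3.606, 3.606, 4.243, 4.243.
Zeros with |z| < R = 3.5: (0 + 3i), (0 - 3i).
Count = 2.
By the argument principle, (1/2πi) ∮_{|z|=R} p'(z)/p(z) dz equals exactly this count.

Number of zeros inside |z| < 3.5: 2.


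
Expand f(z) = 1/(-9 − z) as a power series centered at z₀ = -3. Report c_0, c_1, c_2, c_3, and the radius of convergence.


Let w = z − z₀, so z = z₀ + w.
Then -9 − z = -9 − (z₀ + w) = (-9 − z₀) − w = -6 − w.
f(z) = 1/(-6 − w) = (1/(-6)) · 1/(1 − w/(-6)) = Σ_{n≥0} w^n / (-6)^(n+1).
So c_n = 1/(-6)^(n+1):
  c_0 = 1/(-6)^1 = -1/6.
  c_1 = 1/(-6)^2 = 1/36.
  c_2 = 1/(-6)^3 = -1/216.
  c_3 = 1/(-6)^4 = 1/1296.
The series is valid for |w/d| < 1, i.e. |z − z₀| < |d|.
Radius of convergence: R = |-9 − z₀| = |-6| = 6 (distance from z₀ to the singularity z = -9).

c_0 = -1/6, c_1 = 1/36, c_2 = -1/216, c_3 = 1/1296; R = 6.


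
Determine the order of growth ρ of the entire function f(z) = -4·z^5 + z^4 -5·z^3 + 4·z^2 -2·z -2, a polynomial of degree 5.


|f(z)| ≤ Σ|c_k|·r^k = O(r^5) as r → ∞. Polynomial growth is O(e^{r^ε}) for every ε > 0 (since r^5/e^{r^ε} → 0), so ρ ≤ ε for all ε > 0, i.e. ρ = 0. Every nonconstant polynomial has order 0.
Therefore ρ = 0.

Order ρ = 0.


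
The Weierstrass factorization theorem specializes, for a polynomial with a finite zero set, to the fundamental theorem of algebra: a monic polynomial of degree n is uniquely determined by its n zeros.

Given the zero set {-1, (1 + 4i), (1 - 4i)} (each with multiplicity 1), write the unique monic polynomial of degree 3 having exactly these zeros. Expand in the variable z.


The polynomial is p(z) = ∏_{α ∈ S} (z − α), where S = {-1, (1 + 4i), (1 - 4i)}.
Expanding the product yields: p(z) = z^3 -z^2 + 15·z + 17.
Note conjugate pairs combine to real quadratics: (z − (1+4i))(z − (1−4i)) = z² − 2z + 17.
The resulting polynomial has degree 3 and real coefficients as required.

p(z) = z^3 -z^2 + 15·z + 17.


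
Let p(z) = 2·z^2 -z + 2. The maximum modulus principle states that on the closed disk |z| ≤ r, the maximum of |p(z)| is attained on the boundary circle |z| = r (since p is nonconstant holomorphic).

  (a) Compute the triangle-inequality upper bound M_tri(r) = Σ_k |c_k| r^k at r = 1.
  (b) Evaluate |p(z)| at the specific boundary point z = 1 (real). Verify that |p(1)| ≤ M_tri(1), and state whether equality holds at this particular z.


Coefficients: c_0 = 2, c_1 = -1, c_2 = 2. Radius r = 1.
Part (a). Triangle bound: M_tri(r) = Σ_k |c_k| r^k
  = |2|·1^0 + |-1|·1^1 + |2|·1^2
  = 2 + 1 + 2 = 5.
This bounds M(r) := max_{|z|=r} |p(z)| from above; equality holds iff all terms c_k z^k can be made to align in phase at a single z on |z|=r.
Part (b). At z = 1 (real, on the circle |z| = r):
  p(1) = (2)·1^0 + (-1)·1^1 + (2)·1^2 = 3.
  |p(1)| = 3.
Check: |p(1)| = 3 ≤ 5 = M_tri(1). ✓ Equality does not hold at z = 1 (the coefficients have mixed signs, so the terms do not all align in phase there).

M_tri(1) = 5; |p(1)| = 3; equality at z=1: no.


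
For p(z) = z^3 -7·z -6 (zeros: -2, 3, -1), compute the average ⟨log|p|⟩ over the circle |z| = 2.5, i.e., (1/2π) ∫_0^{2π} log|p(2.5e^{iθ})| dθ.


Zeros: -2, -1, 3; r = 2.5.
Inside |z| < r: -2, -1. Outside (|z| ≥ r): 3.
p(0) = -6, so log|p(0)| = log(6) = 1.7918.
Apply Jensen: I(r) = log|p(0)| + Σ_k log(r/|z_k|), summed over zeros inside |z| < r.
  log(r/|z_k|) for z_k = -2: log(2.5/2) = 0.2231
  log(r/|z_k|) for z_k = -1: log(2.5/1) = 0.9163
  Outside zeros (3) contribute nothing to the Jensen sum.
Sum over inside zeros: 1.1394.
I(r) = log|p(0)| + (inside sum) = 1.7918 + 1.1394 = 2.9312.
Note: since some zeros are outside |z| ≤ r, the simplified n·log(r) form does NOT apply — only the inside zeros contribute.

I(r) ≈ 2.9312.


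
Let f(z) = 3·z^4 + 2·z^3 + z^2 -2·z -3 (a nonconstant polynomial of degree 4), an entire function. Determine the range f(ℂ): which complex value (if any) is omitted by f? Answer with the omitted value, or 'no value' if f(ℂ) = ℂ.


Little Picard bounds the complement of f(ℂ) to at most one point.
For every w ∈ ℂ, the equation p(z) − w = 0 is a nonconstant polynomial in z and hence has at least one root by the fundamental theorem of algebra. So p is surjective onto ℂ, omitting no value.

Omitted value: no value.


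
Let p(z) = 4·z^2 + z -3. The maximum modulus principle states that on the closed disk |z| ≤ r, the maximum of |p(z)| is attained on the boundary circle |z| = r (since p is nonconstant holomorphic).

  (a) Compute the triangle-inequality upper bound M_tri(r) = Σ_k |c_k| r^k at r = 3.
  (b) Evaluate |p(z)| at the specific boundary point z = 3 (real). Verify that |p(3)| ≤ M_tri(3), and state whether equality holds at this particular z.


Coefficients: c_0 = -3, c_1 = 1, c_2 = 4. Radius r = 3.
Part (a). Triangle bound: M_tri(r) = Σ_k |c_k| r^k
  = |-3|·3^0 + |1|·3^1 + |4|·3^2
  = 3 + 3 + 36 = 42.
This bounds M(r) := max_{|z|=r} |p(z)| from above; equality holds iff all terms c_k z^k can be made to align in phase at a single z on |z|=r.
Part (b). At z = 3 (real, on the circle |z| = r):
  p(3) = (-3)·3^0 + (1)·3^1 + (4)·3^2 = 36.
  |p(3)| = 36.
Check: |p(3)| = 36 ≤ 42 = M_tri(3). ✓ Equality does not hold at z = 3 (the coefficients have mixed signs, so the terms do not all align in phase there).

M_tri(3) = 42; |p(3)| = 36; equality at z=3: no.


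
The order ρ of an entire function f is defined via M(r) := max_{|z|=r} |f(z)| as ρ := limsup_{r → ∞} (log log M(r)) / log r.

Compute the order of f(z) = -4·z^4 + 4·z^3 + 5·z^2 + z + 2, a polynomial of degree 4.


|f(z)| ≤ Σ|c_k|·r^k = O(r^4) as r → ∞. Polynomial growth is O(e^{r^ε}) for every ε > 0 (since r^4/e^{r^ε} → 0), so ρ ≤ ε for all ε > 0, i.e. ρ = 0. Every nonconstant polynomial has order 0.
Therefore ρ = 0.

Order ρ = 0.


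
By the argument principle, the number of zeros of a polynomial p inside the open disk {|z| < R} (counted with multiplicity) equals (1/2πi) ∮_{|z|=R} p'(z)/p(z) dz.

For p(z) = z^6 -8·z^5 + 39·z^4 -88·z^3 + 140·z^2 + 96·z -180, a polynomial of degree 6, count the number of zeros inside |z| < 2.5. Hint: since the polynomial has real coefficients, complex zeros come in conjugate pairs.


The zeros of p are: 1, -1, (3 + 3i), (3 - 3i), (1 + 3i), (1 - 3i).
Their magnitudes are: 1, 1, 4.243, 4.243, 3.162, 3.162.
Zeros with |z| < R = 2.5: 1, -1.
Count = 2.
By the argument principle, (1/2πi) ∮_{|z|=R} p'(z)/p(z) dz equals exactly this count.

Number of zeros inside |z| < 2.5: 2.


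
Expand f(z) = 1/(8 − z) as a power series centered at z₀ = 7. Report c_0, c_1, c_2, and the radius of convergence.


Let w = z − z₀, so z = z₀ + w.
Then 8 − z = 8 − (z₀ + w) = (8 − z₀) − w = 1 − w.
f(z) = 1/(1 − w) = (1/(1)) · 1/(1 − w/(1)) = Σ_{n≥0} w^n / (1)^(n+1).
So c_n = 1/(1)^(n+1):
  c_0 = 1/(1)^1 = 1.
  c_1 = 1/(1)^2 = 1.
  c_2 = 1/(1)^3 = 1.
The series is valid for |w/d| < 1, i.e. |z − z₀| < |d|.
Radius of convergence: R = |8 − z₀| = |1| = 1 (distance from z₀ to the singularity z = 8).

c_0 = 1, c_1 = 1, c_2 = 1; R = 1.


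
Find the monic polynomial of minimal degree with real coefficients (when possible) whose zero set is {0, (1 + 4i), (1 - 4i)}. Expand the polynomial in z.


The polynomial is p(z) = ∏_{α ∈ S} (z − α), where S = {0, (1 + 4i), (1 - 4i)}.
Expanding the product yields: p(z) = z^3 -2·z^2 + 17·z.
Note conjugate pairs combine to real quadratics: (z − (1+4i))(z − (1−4i)) = z² − 2z + 17.
The resulting polynomial has degree 3 and real coefficients as required.

p(z) = z^3 -2·z^2 + 17·z.


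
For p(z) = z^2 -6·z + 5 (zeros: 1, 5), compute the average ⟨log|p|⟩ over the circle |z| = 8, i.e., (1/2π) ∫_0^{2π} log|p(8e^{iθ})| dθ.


Zeros: 1, 5; r = 8.
Inside |z| < r: 1, 5. Outside (|z| ≥ r): ∅.
p(0) = 5, so log|p(0)| = log(5) = 1.6094.
Apply Jensen: I(r) = log|p(0)| + Σ_k log(r/|z_k|), summed over zeros inside |z| < r.
  log(r/|z_k|) for z_k = 1: log(8/1) = 2.0794
  log(r/|z_k|) for z_k = 5: log(8/5) = 0.4700
Sum over inside zeros: 2.5494.
I(r) = log|p(0)| + (inside sum) = 1.6094 + 2.5494 = 4.1589.
Closed form (all zeros inside, monic): I(r) = n·log(r) = 2·log(8) = 4.1589. ✓

I(r) ≈ 4.1589.


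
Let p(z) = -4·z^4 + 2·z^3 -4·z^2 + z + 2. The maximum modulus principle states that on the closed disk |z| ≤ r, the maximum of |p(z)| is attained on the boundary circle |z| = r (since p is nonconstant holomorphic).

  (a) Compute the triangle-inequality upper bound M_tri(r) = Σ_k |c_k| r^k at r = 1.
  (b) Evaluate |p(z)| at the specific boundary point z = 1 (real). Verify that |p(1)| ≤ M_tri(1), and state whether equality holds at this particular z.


Coefficients: c_0 = 2, c_1 = 1, c_2 = -4, c_3 = 2, c_4 = -4. Radius r = 1.
Part (a). Triangle bound: M_tri(r) = Σ_k |c_k| r^k
  = |2|·1^0 + |1|·1^1 + |-4|·1^2 + |2|·1^3 + |-4|·1^4
  = 2 + 1 + 4 + 2 + 4 = 13.
This bounds M(r) := max_{|z|=r} |p(z)| from above; equality holds iff all terms c_k z^k can be made to align in phase at a single z on |z|=r.
Part (b). At z = 1 (real, on the circle |z| = r):
  p(1) = (2)·1^0 + (1)·1^1 + (-4)·1^2 + (2)·1^3 + (-4)·1^4 = -3.
  |p(1)| = 3.
Check: |p(1)| = 3 ≤ 13 = M_tri(1). ✓ Equality does not hold at z = 1 (the coefficients have mixed signs, so the terms do not all align in phase there).

M_tri(1) = 13; |p(1)| = 3; equality at z=1: no.


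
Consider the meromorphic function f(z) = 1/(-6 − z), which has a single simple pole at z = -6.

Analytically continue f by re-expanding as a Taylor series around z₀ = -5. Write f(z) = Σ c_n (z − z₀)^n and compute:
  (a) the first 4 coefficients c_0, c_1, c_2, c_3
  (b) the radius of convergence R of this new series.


Let w = z − z₀, so z = z₀ + w.
Then -6 − z = -6 − (z₀ + w) = (-6 − z₀) − w = -1 − w.
f(z) = 1/(-1 − w) = (1/(-1)) · 1/(1 − w/(-1)) = Σ_{n≥0} w^n / (-1)^(n+1).
So c_n = 1/(-1)^(n+1):
  c_0 = 1/(-1)^1 = -1.
  c_1 = 1/(-1)^2 = 1.
  c_2 = 1/(-1)^3 = -1.
  c_3 = 1/(-1)^4 = 1.
The series is valid for |w/d| < 1, i.e. |z − z₀| < |d|.
Radius of convergence: R = |-6 − z₀| = |-1| = 1 (distance from z₀ to the singularity z = -6).

c_0 = -1, c_1 = 1, c_2 = -1, c_3 = 1; R = 1.


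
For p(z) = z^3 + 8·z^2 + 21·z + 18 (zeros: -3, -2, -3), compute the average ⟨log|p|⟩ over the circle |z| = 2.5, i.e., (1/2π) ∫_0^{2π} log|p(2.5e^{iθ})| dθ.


Zeros: -3, -3, -2; r = 2.5.
Inside |z| < r: -2. Outside (|z| ≥ r): -3, -3.
p(0) = 18, so log|p(0)| = log(18) = 2.8904.
Apply Jensen: I(r) = log|p(0)| + Σ_k log(r/|z_k|), summed over zeros inside |z| < r.
  log(r/|z_k|) for z_k = -2: log(2.5/2) = 0.2231
  Outside zeros (-3, -3) contribute nothing to the Jensen sum.
Sum over inside zeros: 0.2231.
I(r) = log|p(0)| + (inside sum) = 2.8904 + 0.2231 = 3.1135.
Note: since some zeros are outside |z| ≤ r, the simplified n·log(r) form does NOT apply — only the inside zeros contribute.

I(r) ≈ 3.1135.


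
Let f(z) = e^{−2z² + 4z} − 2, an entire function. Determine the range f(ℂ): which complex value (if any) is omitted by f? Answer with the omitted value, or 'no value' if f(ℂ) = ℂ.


Little Picard bounds the complement of f(ℂ) to at most one point.
The exponent g(z) = −2z² + 4z is a nonconstant polynomial, hence surjective onto ℂ. So e^{g(z)} takes every value in {e^w : w ∈ ℂ} = ℂ ∖ {0}. Adding -2 shifts the range to ℂ ∖ {-2}. f omits exactly -2.

Omitted value: -2.


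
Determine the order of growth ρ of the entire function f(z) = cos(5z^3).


Write cos(w) = (e^{iw} ± e^{−iw})/(2 or 2i), so |cos(w)| ≤ e^{|w|}. With w = 5z^3, |w| ≤ 5r^3 + 0 on |z|=r, giving M(r) ≤ e^{5r^3 + 0} and ρ ≤ 3. For the lower bound, choose z on |z|=r with 5z^3 purely imaginary of modulus 5r^3; then |cos(5z^3)| grows like e^{5r^3}/2, so ρ ≥ 3. Hence ρ = 3.
Therefore ρ = 3.

Order ρ = 3.


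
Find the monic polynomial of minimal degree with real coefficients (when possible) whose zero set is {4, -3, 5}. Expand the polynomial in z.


The polynomial is p(z) = ∏_{α ∈ S} (z − α), where S = {4, -3, 5}.
Expanding the product yields: p(z) = z^3 -6·z^2 -7·z + 60.
The resulting polynomial has degree 3 and real coefficients as required.

p(z) = z^3 -6·z^2 -7·z + 60.


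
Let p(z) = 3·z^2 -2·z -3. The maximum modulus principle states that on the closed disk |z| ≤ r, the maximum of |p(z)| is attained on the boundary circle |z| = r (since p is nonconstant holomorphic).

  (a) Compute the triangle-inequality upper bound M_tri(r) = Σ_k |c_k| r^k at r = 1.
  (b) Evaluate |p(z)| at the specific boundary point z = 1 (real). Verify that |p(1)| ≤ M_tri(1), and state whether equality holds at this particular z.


Coefficients: c_0 = -3, c_1 = -2, c_2 = 3. Radius r = 1.
Part (a). Triangle bound: M_tri(r) = Σ_k |c_k| r^k
  = |-3|·1^0 + |-2|·1^1 + |3|·1^2
  = 3 + 2 + 3 = 8.
This bounds M(r) := max_{|z|=r} |p(z)| from above; equality holds iff all terms c_k z^k can be made to align in phase at a single z on |z|=r.
Part (b). At z = 1 (real, on the circle |z| = r):
  p(1) = (-3)·1^0 + (-2)·1^1 + (3)·1^2 = -2.
  |p(1)| = 2.
Check: |p(1)| = 2 ≤ 8 = M_tri(1). ✓ Equality does not hold at z = 1 (the coefficients have mixed signs, so the terms do not all align in phase there).

M_tri(1) = 8; |p(1)| = 2; equality at z=1: no.


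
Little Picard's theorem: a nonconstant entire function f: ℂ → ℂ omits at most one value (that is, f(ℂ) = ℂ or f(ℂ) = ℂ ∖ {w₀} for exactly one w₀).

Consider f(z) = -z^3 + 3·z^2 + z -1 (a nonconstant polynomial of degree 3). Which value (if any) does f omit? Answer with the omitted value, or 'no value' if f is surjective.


Little Picard bounds the complement of f(ℂ) to at most one point.
For every w ∈ ℂ, the equation p(z) − w = 0 is a nonconstant polynomial in z and hence has at least one root by the fundamental theorem of algebra. So p is surjective onto ℂ, omitting no value.

Omitted value: no value.
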